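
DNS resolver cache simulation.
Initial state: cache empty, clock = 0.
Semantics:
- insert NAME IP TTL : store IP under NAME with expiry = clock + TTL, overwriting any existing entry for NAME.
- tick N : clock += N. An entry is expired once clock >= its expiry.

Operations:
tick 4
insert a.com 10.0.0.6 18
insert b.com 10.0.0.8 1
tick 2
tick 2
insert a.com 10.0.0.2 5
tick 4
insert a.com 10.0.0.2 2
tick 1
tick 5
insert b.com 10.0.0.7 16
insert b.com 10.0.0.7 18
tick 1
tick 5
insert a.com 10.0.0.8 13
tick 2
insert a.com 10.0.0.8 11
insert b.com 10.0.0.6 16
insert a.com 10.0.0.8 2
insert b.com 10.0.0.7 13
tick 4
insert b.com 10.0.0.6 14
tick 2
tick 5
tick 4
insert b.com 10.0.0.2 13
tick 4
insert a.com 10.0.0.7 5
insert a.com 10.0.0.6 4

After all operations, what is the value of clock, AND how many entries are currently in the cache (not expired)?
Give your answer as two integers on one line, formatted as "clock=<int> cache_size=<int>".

Answer: clock=45 cache_size=2

Derivation:
Op 1: tick 4 -> clock=4.
Op 2: insert a.com -> 10.0.0.6 (expiry=4+18=22). clock=4
Op 3: insert b.com -> 10.0.0.8 (expiry=4+1=5). clock=4
Op 4: tick 2 -> clock=6. purged={b.com}
Op 5: tick 2 -> clock=8.
Op 6: insert a.com -> 10.0.0.2 (expiry=8+5=13). clock=8
Op 7: tick 4 -> clock=12.
Op 8: insert a.com -> 10.0.0.2 (expiry=12+2=14). clock=12
Op 9: tick 1 -> clock=13.
Op 10: tick 5 -> clock=18. purged={a.com}
Op 11: insert b.com -> 10.0.0.7 (expiry=18+16=34). clock=18
Op 12: insert b.com -> 10.0.0.7 (expiry=18+18=36). clock=18
Op 13: tick 1 -> clock=19.
Op 14: tick 5 -> clock=24.
Op 15: insert a.com -> 10.0.0.8 (expiry=24+13=37). clock=24
Op 16: tick 2 -> clock=26.
Op 17: insert a.com -> 10.0.0.8 (expiry=26+11=37). clock=26
Op 18: insert b.com -> 10.0.0.6 (expiry=26+16=42). clock=26
Op 19: insert a.com -> 10.0.0.8 (expiry=26+2=28). clock=26
Op 20: insert b.com -> 10.0.0.7 (expiry=26+13=39). clock=26
Op 21: tick 4 -> clock=30. purged={a.com}
Op 22: insert b.com -> 10.0.0.6 (expiry=30+14=44). clock=30
Op 23: tick 2 -> clock=32.
Op 24: tick 5 -> clock=37.
Op 25: tick 4 -> clock=41.
Op 26: insert b.com -> 10.0.0.2 (expiry=41+13=54). clock=41
Op 27: tick 4 -> clock=45.
Op 28: insert a.com -> 10.0.0.7 (expiry=45+5=50). clock=45
Op 29: insert a.com -> 10.0.0.6 (expiry=45+4=49). clock=45
Final clock = 45
Final cache (unexpired): {a.com,b.com} -> size=2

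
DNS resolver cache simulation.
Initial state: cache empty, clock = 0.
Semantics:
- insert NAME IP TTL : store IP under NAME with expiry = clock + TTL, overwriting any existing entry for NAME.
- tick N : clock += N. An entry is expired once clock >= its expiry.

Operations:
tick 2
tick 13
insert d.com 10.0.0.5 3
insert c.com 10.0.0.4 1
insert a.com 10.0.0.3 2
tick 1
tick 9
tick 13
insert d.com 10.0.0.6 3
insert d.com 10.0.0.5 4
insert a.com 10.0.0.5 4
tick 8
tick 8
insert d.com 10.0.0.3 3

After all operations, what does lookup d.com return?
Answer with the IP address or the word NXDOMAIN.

Op 1: tick 2 -> clock=2.
Op 2: tick 13 -> clock=15.
Op 3: insert d.com -> 10.0.0.5 (expiry=15+3=18). clock=15
Op 4: insert c.com -> 10.0.0.4 (expiry=15+1=16). clock=15
Op 5: insert a.com -> 10.0.0.3 (expiry=15+2=17). clock=15
Op 6: tick 1 -> clock=16. purged={c.com}
Op 7: tick 9 -> clock=25. purged={a.com,d.com}
Op 8: tick 13 -> clock=38.
Op 9: insert d.com -> 10.0.0.6 (expiry=38+3=41). clock=38
Op 10: insert d.com -> 10.0.0.5 (expiry=38+4=42). clock=38
Op 11: insert a.com -> 10.0.0.5 (expiry=38+4=42). clock=38
Op 12: tick 8 -> clock=46. purged={a.com,d.com}
Op 13: tick 8 -> clock=54.
Op 14: insert d.com -> 10.0.0.3 (expiry=54+3=57). clock=54
lookup d.com: present, ip=10.0.0.3 expiry=57 > clock=54

Answer: 10.0.0.3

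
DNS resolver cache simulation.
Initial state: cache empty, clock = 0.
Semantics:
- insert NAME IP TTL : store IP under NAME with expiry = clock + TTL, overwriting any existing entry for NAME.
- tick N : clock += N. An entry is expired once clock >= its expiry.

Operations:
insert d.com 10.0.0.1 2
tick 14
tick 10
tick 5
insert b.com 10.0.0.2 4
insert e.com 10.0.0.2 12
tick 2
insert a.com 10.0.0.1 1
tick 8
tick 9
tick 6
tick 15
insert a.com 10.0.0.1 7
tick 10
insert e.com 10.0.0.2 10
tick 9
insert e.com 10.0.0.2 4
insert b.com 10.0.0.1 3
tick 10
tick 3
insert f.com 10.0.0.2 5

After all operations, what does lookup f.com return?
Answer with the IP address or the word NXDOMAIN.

Op 1: insert d.com -> 10.0.0.1 (expiry=0+2=2). clock=0
Op 2: tick 14 -> clock=14. purged={d.com}
Op 3: tick 10 -> clock=24.
Op 4: tick 5 -> clock=29.
Op 5: insert b.com -> 10.0.0.2 (expiry=29+4=33). clock=29
Op 6: insert e.com -> 10.0.0.2 (expiry=29+12=41). clock=29
Op 7: tick 2 -> clock=31.
Op 8: insert a.com -> 10.0.0.1 (expiry=31+1=32). clock=31
Op 9: tick 8 -> clock=39. purged={a.com,b.com}
Op 10: tick 9 -> clock=48. purged={e.com}
Op 11: tick 6 -> clock=54.
Op 12: tick 15 -> clock=69.
Op 13: insert a.com -> 10.0.0.1 (expiry=69+7=76). clock=69
Op 14: tick 10 -> clock=79. purged={a.com}
Op 15: insert e.com -> 10.0.0.2 (expiry=79+10=89). clock=79
Op 16: tick 9 -> clock=88.
Op 17: insert e.com -> 10.0.0.2 (expiry=88+4=92). clock=88
Op 18: insert b.com -> 10.0.0.1 (expiry=88+3=91). clock=88
Op 19: tick 10 -> clock=98. purged={b.com,e.com}
Op 20: tick 3 -> clock=101.
Op 21: insert f.com -> 10.0.0.2 (expiry=101+5=106). clock=101
lookup f.com: present, ip=10.0.0.2 expiry=106 > clock=101

Answer: 10.0.0.2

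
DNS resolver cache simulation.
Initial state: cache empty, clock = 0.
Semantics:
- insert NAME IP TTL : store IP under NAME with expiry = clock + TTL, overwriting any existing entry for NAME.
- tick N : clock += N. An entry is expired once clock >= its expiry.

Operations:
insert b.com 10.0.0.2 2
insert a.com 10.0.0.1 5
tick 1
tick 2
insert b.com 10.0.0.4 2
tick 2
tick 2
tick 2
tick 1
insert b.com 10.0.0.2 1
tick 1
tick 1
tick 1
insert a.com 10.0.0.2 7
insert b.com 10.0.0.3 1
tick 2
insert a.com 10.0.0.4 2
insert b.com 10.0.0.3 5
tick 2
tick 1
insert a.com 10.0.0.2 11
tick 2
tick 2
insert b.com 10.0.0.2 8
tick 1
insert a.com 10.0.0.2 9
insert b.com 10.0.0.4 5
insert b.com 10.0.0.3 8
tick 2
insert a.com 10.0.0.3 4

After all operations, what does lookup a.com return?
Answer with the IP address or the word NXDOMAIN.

Answer: 10.0.0.3

Derivation:
Op 1: insert b.com -> 10.0.0.2 (expiry=0+2=2). clock=0
Op 2: insert a.com -> 10.0.0.1 (expiry=0+5=5). clock=0
Op 3: tick 1 -> clock=1.
Op 4: tick 2 -> clock=3. purged={b.com}
Op 5: insert b.com -> 10.0.0.4 (expiry=3+2=5). clock=3
Op 6: tick 2 -> clock=5. purged={a.com,b.com}
Op 7: tick 2 -> clock=7.
Op 8: tick 2 -> clock=9.
Op 9: tick 1 -> clock=10.
Op 10: insert b.com -> 10.0.0.2 (expiry=10+1=11). clock=10
Op 11: tick 1 -> clock=11. purged={b.com}
Op 12: tick 1 -> clock=12.
Op 13: tick 1 -> clock=13.
Op 14: insert a.com -> 10.0.0.2 (expiry=13+7=20). clock=13
Op 15: insert b.com -> 10.0.0.3 (expiry=13+1=14). clock=13
Op 16: tick 2 -> clock=15. purged={b.com}
Op 17: insert a.com -> 10.0.0.4 (expiry=15+2=17). clock=15
Op 18: insert b.com -> 10.0.0.3 (expiry=15+5=20). clock=15
Op 19: tick 2 -> clock=17. purged={a.com}
Op 20: tick 1 -> clock=18.
Op 21: insert a.com -> 10.0.0.2 (expiry=18+11=29). clock=18
Op 22: tick 2 -> clock=20. purged={b.com}
Op 23: tick 2 -> clock=22.
Op 24: insert b.com -> 10.0.0.2 (expiry=22+8=30). clock=22
Op 25: tick 1 -> clock=23.
Op 26: insert a.com -> 10.0.0.2 (expiry=23+9=32). clock=23
Op 27: insert b.com -> 10.0.0.4 (expiry=23+5=28). clock=23
Op 28: insert b.com -> 10.0.0.3 (expiry=23+8=31). clock=23
Op 29: tick 2 -> clock=25.
Op 30: insert a.com -> 10.0.0.3 (expiry=25+4=29). clock=25
lookup a.com: present, ip=10.0.0.3 expiry=29 > clock=25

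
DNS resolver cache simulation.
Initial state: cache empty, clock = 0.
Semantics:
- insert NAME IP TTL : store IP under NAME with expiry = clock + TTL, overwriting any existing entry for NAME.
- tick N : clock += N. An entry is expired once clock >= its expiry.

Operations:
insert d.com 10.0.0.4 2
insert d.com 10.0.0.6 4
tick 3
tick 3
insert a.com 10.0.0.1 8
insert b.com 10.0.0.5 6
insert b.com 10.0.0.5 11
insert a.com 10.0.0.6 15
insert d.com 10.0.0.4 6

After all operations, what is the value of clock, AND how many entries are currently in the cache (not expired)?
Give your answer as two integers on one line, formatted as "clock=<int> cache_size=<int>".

Answer: clock=6 cache_size=3

Derivation:
Op 1: insert d.com -> 10.0.0.4 (expiry=0+2=2). clock=0
Op 2: insert d.com -> 10.0.0.6 (expiry=0+4=4). clock=0
Op 3: tick 3 -> clock=3.
Op 4: tick 3 -> clock=6. purged={d.com}
Op 5: insert a.com -> 10.0.0.1 (expiry=6+8=14). clock=6
Op 6: insert b.com -> 10.0.0.5 (expiry=6+6=12). clock=6
Op 7: insert b.com -> 10.0.0.5 (expiry=6+11=17). clock=6
Op 8: insert a.com -> 10.0.0.6 (expiry=6+15=21). clock=6
Op 9: insert d.com -> 10.0.0.4 (expiry=6+6=12). clock=6
Final clock = 6
Final cache (unexpired): {a.com,b.com,d.com} -> size=3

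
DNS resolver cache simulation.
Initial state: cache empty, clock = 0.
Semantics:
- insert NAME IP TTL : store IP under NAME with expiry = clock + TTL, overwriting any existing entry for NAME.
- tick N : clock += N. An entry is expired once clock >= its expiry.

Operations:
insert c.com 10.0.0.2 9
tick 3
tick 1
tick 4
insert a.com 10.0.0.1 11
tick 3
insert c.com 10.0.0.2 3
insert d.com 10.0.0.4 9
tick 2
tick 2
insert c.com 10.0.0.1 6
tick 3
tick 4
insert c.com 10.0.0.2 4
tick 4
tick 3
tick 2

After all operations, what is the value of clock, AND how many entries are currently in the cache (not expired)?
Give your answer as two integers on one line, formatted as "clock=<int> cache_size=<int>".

Op 1: insert c.com -> 10.0.0.2 (expiry=0+9=9). clock=0
Op 2: tick 3 -> clock=3.
Op 3: tick 1 -> clock=4.
Op 4: tick 4 -> clock=8.
Op 5: insert a.com -> 10.0.0.1 (expiry=8+11=19). clock=8
Op 6: tick 3 -> clock=11. purged={c.com}
Op 7: insert c.com -> 10.0.0.2 (expiry=11+3=14). clock=11
Op 8: insert d.com -> 10.0.0.4 (expiry=11+9=20). clock=11
Op 9: tick 2 -> clock=13.
Op 10: tick 2 -> clock=15. purged={c.com}
Op 11: insert c.com -> 10.0.0.1 (expiry=15+6=21). clock=15
Op 12: tick 3 -> clock=18.
Op 13: tick 4 -> clock=22. purged={a.com,c.com,d.com}
Op 14: insert c.com -> 10.0.0.2 (expiry=22+4=26). clock=22
Op 15: tick 4 -> clock=26. purged={c.com}
Op 16: tick 3 -> clock=29.
Op 17: tick 2 -> clock=31.
Final clock = 31
Final cache (unexpired): {} -> size=0

Answer: clock=31 cache_size=0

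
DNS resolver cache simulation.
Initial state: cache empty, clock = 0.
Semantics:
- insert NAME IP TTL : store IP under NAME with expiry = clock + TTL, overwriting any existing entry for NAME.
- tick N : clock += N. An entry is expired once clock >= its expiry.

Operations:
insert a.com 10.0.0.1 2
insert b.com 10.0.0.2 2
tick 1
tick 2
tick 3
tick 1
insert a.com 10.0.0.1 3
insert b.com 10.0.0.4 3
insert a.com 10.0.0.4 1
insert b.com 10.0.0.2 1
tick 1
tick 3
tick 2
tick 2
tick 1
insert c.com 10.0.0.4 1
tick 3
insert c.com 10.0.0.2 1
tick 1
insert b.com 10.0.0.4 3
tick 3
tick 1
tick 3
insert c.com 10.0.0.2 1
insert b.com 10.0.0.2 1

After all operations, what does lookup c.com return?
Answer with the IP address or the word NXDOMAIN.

Op 1: insert a.com -> 10.0.0.1 (expiry=0+2=2). clock=0
Op 2: insert b.com -> 10.0.0.2 (expiry=0+2=2). clock=0
Op 3: tick 1 -> clock=1.
Op 4: tick 2 -> clock=3. purged={a.com,b.com}
Op 5: tick 3 -> clock=6.
Op 6: tick 1 -> clock=7.
Op 7: insert a.com -> 10.0.0.1 (expiry=7+3=10). clock=7
Op 8: insert b.com -> 10.0.0.4 (expiry=7+3=10). clock=7
Op 9: insert a.com -> 10.0.0.4 (expiry=7+1=8). clock=7
Op 10: insert b.com -> 10.0.0.2 (expiry=7+1=8). clock=7
Op 11: tick 1 -> clock=8. purged={a.com,b.com}
Op 12: tick 3 -> clock=11.
Op 13: tick 2 -> clock=13.
Op 14: tick 2 -> clock=15.
Op 15: tick 1 -> clock=16.
Op 16: insert c.com -> 10.0.0.4 (expiry=16+1=17). clock=16
Op 17: tick 3 -> clock=19. purged={c.com}
Op 18: insert c.com -> 10.0.0.2 (expiry=19+1=20). clock=19
Op 19: tick 1 -> clock=20. purged={c.com}
Op 20: insert b.com -> 10.0.0.4 (expiry=20+3=23). clock=20
Op 21: tick 3 -> clock=23. purged={b.com}
Op 22: tick 1 -> clock=24.
Op 23: tick 3 -> clock=27.
Op 24: insert c.com -> 10.0.0.2 (expiry=27+1=28). clock=27
Op 25: insert b.com -> 10.0.0.2 (expiry=27+1=28). clock=27
lookup c.com: present, ip=10.0.0.2 expiry=28 > clock=27

Answer: 10.0.0.2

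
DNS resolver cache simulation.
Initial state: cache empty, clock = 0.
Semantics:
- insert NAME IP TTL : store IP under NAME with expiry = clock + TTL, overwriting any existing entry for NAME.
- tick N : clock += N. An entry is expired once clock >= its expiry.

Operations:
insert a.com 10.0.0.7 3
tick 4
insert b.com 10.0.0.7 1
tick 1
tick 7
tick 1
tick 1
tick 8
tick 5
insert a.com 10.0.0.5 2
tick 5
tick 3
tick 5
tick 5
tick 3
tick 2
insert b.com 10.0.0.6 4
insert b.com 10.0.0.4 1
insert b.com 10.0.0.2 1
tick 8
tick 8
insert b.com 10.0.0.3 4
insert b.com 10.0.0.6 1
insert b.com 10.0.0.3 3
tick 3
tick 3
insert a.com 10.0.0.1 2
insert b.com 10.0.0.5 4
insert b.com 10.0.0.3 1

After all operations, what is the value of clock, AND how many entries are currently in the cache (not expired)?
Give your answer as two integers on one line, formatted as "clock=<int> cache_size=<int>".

Answer: clock=72 cache_size=2

Derivation:
Op 1: insert a.com -> 10.0.0.7 (expiry=0+3=3). clock=0
Op 2: tick 4 -> clock=4. purged={a.com}
Op 3: insert b.com -> 10.0.0.7 (expiry=4+1=5). clock=4
Op 4: tick 1 -> clock=5. purged={b.com}
Op 5: tick 7 -> clock=12.
Op 6: tick 1 -> clock=13.
Op 7: tick 1 -> clock=14.
Op 8: tick 8 -> clock=22.
Op 9: tick 5 -> clock=27.
Op 10: insert a.com -> 10.0.0.5 (expiry=27+2=29). clock=27
Op 11: tick 5 -> clock=32. purged={a.com}
Op 12: tick 3 -> clock=35.
Op 13: tick 5 -> clock=40.
Op 14: tick 5 -> clock=45.
Op 15: tick 3 -> clock=48.
Op 16: tick 2 -> clock=50.
Op 17: insert b.com -> 10.0.0.6 (expiry=50+4=54). clock=50
Op 18: insert b.com -> 10.0.0.4 (expiry=50+1=51). clock=50
Op 19: insert b.com -> 10.0.0.2 (expiry=50+1=51). clock=50
Op 20: tick 8 -> clock=58. purged={b.com}
Op 21: tick 8 -> clock=66.
Op 22: insert b.com -> 10.0.0.3 (expiry=66+4=70). clock=66
Op 23: insert b.com -> 10.0.0.6 (expiry=66+1=67). clock=66
Op 24: insert b.com -> 10.0.0.3 (expiry=66+3=69). clock=66
Op 25: tick 3 -> clock=69. purged={b.com}
Op 26: tick 3 -> clock=72.
Op 27: insert a.com -> 10.0.0.1 (expiry=72+2=74). clock=72
Op 28: insert b.com -> 10.0.0.5 (expiry=72+4=76). clock=72
Op 29: insert b.com -> 10.0.0.3 (expiry=72+1=73). clock=72
Final clock = 72
Final cache (unexpired): {a.com,b.com} -> size=2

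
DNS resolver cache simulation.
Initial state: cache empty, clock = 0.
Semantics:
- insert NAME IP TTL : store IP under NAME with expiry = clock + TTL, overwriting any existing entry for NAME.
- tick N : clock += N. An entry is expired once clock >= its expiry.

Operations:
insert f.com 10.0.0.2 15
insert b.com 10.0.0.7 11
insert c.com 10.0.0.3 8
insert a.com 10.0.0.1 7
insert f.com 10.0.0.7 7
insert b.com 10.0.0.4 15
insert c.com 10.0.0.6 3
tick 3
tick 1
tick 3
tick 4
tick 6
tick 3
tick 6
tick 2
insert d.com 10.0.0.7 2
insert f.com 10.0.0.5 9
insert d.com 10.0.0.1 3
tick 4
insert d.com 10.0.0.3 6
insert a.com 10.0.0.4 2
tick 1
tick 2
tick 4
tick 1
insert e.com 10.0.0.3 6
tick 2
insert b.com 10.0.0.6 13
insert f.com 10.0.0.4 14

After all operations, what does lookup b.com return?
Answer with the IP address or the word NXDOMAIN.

Answer: 10.0.0.6

Derivation:
Op 1: insert f.com -> 10.0.0.2 (expiry=0+15=15). clock=0
Op 2: insert b.com -> 10.0.0.7 (expiry=0+11=11). clock=0
Op 3: insert c.com -> 10.0.0.3 (expiry=0+8=8). clock=0
Op 4: insert a.com -> 10.0.0.1 (expiry=0+7=7). clock=0
Op 5: insert f.com -> 10.0.0.7 (expiry=0+7=7). clock=0
Op 6: insert b.com -> 10.0.0.4 (expiry=0+15=15). clock=0
Op 7: insert c.com -> 10.0.0.6 (expiry=0+3=3). clock=0
Op 8: tick 3 -> clock=3. purged={c.com}
Op 9: tick 1 -> clock=4.
Op 10: tick 3 -> clock=7. purged={a.com,f.com}
Op 11: tick 4 -> clock=11.
Op 12: tick 6 -> clock=17. purged={b.com}
Op 13: tick 3 -> clock=20.
Op 14: tick 6 -> clock=26.
Op 15: tick 2 -> clock=28.
Op 16: insert d.com -> 10.0.0.7 (expiry=28+2=30). clock=28
Op 17: insert f.com -> 10.0.0.5 (expiry=28+9=37). clock=28
Op 18: insert d.com -> 10.0.0.1 (expiry=28+3=31). clock=28
Op 19: tick 4 -> clock=32. purged={d.com}
Op 20: insert d.com -> 10.0.0.3 (expiry=32+6=38). clock=32
Op 21: insert a.com -> 10.0.0.4 (expiry=32+2=34). clock=32
Op 22: tick 1 -> clock=33.
Op 23: tick 2 -> clock=35. purged={a.com}
Op 24: tick 4 -> clock=39. purged={d.com,f.com}
Op 25: tick 1 -> clock=40.
Op 26: insert e.com -> 10.0.0.3 (expiry=40+6=46). clock=40
Op 27: tick 2 -> clock=42.
Op 28: insert b.com -> 10.0.0.6 (expiry=42+13=55). clock=42
Op 29: insert f.com -> 10.0.0.4 (expiry=42+14=56). clock=42
lookup b.com: present, ip=10.0.0.6 expiry=55 > clock=42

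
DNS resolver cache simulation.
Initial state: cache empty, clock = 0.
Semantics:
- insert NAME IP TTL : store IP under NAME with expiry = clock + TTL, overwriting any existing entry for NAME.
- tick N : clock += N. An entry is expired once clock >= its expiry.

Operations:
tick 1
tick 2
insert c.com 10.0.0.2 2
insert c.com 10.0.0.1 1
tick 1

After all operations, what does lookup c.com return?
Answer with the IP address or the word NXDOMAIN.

Op 1: tick 1 -> clock=1.
Op 2: tick 2 -> clock=3.
Op 3: insert c.com -> 10.0.0.2 (expiry=3+2=5). clock=3
Op 4: insert c.com -> 10.0.0.1 (expiry=3+1=4). clock=3
Op 5: tick 1 -> clock=4. purged={c.com}
lookup c.com: not in cache (expired or never inserted)

Answer: NXDOMAIN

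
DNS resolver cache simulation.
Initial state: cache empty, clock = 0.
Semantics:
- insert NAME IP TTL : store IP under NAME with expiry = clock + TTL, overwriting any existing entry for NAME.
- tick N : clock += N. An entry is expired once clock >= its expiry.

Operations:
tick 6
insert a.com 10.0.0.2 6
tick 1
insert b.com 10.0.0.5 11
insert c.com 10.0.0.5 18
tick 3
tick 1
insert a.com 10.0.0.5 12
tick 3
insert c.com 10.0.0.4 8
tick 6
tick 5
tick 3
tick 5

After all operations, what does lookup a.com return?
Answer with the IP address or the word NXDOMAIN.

Op 1: tick 6 -> clock=6.
Op 2: insert a.com -> 10.0.0.2 (expiry=6+6=12). clock=6
Op 3: tick 1 -> clock=7.
Op 4: insert b.com -> 10.0.0.5 (expiry=7+11=18). clock=7
Op 5: insert c.com -> 10.0.0.5 (expiry=7+18=25). clock=7
Op 6: tick 3 -> clock=10.
Op 7: tick 1 -> clock=11.
Op 8: insert a.com -> 10.0.0.5 (expiry=11+12=23). clock=11
Op 9: tick 3 -> clock=14.
Op 10: insert c.com -> 10.0.0.4 (expiry=14+8=22). clock=14
Op 11: tick 6 -> clock=20. purged={b.com}
Op 12: tick 5 -> clock=25. purged={a.com,c.com}
Op 13: tick 3 -> clock=28.
Op 14: tick 5 -> clock=33.
lookup a.com: not in cache (expired or never inserted)

Answer: NXDOMAIN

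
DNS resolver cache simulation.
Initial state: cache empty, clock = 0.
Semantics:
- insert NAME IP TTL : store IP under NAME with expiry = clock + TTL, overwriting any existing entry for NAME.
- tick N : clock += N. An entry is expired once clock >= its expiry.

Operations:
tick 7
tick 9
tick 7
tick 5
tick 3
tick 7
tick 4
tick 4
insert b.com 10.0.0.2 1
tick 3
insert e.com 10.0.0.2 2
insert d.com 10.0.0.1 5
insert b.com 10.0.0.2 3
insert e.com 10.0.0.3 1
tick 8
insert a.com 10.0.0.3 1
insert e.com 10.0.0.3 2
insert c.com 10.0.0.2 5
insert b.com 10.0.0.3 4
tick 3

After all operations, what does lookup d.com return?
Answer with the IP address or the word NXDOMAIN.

Answer: NXDOMAIN

Derivation:
Op 1: tick 7 -> clock=7.
Op 2: tick 9 -> clock=16.
Op 3: tick 7 -> clock=23.
Op 4: tick 5 -> clock=28.
Op 5: tick 3 -> clock=31.
Op 6: tick 7 -> clock=38.
Op 7: tick 4 -> clock=42.
Op 8: tick 4 -> clock=46.
Op 9: insert b.com -> 10.0.0.2 (expiry=46+1=47). clock=46
Op 10: tick 3 -> clock=49. purged={b.com}
Op 11: insert e.com -> 10.0.0.2 (expiry=49+2=51). clock=49
Op 12: insert d.com -> 10.0.0.1 (expiry=49+5=54). clock=49
Op 13: insert b.com -> 10.0.0.2 (expiry=49+3=52). clock=49
Op 14: insert e.com -> 10.0.0.3 (expiry=49+1=50). clock=49
Op 15: tick 8 -> clock=57. purged={b.com,d.com,e.com}
Op 16: insert a.com -> 10.0.0.3 (expiry=57+1=58). clock=57
Op 17: insert e.com -> 10.0.0.3 (expiry=57+2=59). clock=57
Op 18: insert c.com -> 10.0.0.2 (expiry=57+5=62). clock=57
Op 19: insert b.com -> 10.0.0.3 (expiry=57+4=61). clock=57
Op 20: tick 3 -> clock=60. purged={a.com,e.com}
lookup d.com: not in cache (expired or never inserted)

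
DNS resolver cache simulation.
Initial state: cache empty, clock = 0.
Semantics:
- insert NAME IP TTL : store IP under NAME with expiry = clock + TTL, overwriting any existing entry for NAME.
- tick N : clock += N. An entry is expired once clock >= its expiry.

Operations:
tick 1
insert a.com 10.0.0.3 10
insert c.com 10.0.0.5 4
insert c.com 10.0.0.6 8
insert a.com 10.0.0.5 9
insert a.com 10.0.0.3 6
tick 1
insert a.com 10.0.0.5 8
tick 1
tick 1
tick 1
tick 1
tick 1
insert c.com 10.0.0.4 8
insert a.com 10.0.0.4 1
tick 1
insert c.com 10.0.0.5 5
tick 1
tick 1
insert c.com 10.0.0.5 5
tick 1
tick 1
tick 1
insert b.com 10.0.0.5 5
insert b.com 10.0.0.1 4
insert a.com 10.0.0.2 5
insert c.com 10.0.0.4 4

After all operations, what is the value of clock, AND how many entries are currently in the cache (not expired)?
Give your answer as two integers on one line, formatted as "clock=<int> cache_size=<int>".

Answer: clock=13 cache_size=3

Derivation:
Op 1: tick 1 -> clock=1.
Op 2: insert a.com -> 10.0.0.3 (expiry=1+10=11). clock=1
Op 3: insert c.com -> 10.0.0.5 (expiry=1+4=5). clock=1
Op 4: insert c.com -> 10.0.0.6 (expiry=1+8=9). clock=1
Op 5: insert a.com -> 10.0.0.5 (expiry=1+9=10). clock=1
Op 6: insert a.com -> 10.0.0.3 (expiry=1+6=7). clock=1
Op 7: tick 1 -> clock=2.
Op 8: insert a.com -> 10.0.0.5 (expiry=2+8=10). clock=2
Op 9: tick 1 -> clock=3.
Op 10: tick 1 -> clock=4.
Op 11: tick 1 -> clock=5.
Op 12: tick 1 -> clock=6.
Op 13: tick 1 -> clock=7.
Op 14: insert c.com -> 10.0.0.4 (expiry=7+8=15). clock=7
Op 15: insert a.com -> 10.0.0.4 (expiry=7+1=8). clock=7
Op 16: tick 1 -> clock=8. purged={a.com}
Op 17: insert c.com -> 10.0.0.5 (expiry=8+5=13). clock=8
Op 18: tick 1 -> clock=9.
Op 19: tick 1 -> clock=10.
Op 20: insert c.com -> 10.0.0.5 (expiry=10+5=15). clock=10
Op 21: tick 1 -> clock=11.
Op 22: tick 1 -> clock=12.
Op 23: tick 1 -> clock=13.
Op 24: insert b.com -> 10.0.0.5 (expiry=13+5=18). clock=13
Op 25: insert b.com -> 10.0.0.1 (expiry=13+4=17). clock=13
Op 26: insert a.com -> 10.0.0.2 (expiry=13+5=18). clock=13
Op 27: insert c.com -> 10.0.0.4 (expiry=13+4=17). clock=13
Final clock = 13
Final cache (unexpired): {a.com,b.com,c.com} -> size=3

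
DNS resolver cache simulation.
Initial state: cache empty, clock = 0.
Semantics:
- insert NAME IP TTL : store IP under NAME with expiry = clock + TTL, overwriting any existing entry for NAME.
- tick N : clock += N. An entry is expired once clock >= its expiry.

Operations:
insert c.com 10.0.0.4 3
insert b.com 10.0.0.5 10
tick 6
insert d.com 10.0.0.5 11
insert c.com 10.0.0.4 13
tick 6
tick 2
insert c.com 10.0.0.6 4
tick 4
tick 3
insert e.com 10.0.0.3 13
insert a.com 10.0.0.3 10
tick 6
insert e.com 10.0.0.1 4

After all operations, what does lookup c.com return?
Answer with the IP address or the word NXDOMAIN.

Op 1: insert c.com -> 10.0.0.4 (expiry=0+3=3). clock=0
Op 2: insert b.com -> 10.0.0.5 (expiry=0+10=10). clock=0
Op 3: tick 6 -> clock=6. purged={c.com}
Op 4: insert d.com -> 10.0.0.5 (expiry=6+11=17). clock=6
Op 5: insert c.com -> 10.0.0.4 (expiry=6+13=19). clock=6
Op 6: tick 6 -> clock=12. purged={b.com}
Op 7: tick 2 -> clock=14.
Op 8: insert c.com -> 10.0.0.6 (expiry=14+4=18). clock=14
Op 9: tick 4 -> clock=18. purged={c.com,d.com}
Op 10: tick 3 -> clock=21.
Op 11: insert e.com -> 10.0.0.3 (expiry=21+13=34). clock=21
Op 12: insert a.com -> 10.0.0.3 (expiry=21+10=31). clock=21
Op 13: tick 6 -> clock=27.
Op 14: insert e.com -> 10.0.0.1 (expiry=27+4=31). clock=27
lookup c.com: not in cache (expired or never inserted)

Answer: NXDOMAIN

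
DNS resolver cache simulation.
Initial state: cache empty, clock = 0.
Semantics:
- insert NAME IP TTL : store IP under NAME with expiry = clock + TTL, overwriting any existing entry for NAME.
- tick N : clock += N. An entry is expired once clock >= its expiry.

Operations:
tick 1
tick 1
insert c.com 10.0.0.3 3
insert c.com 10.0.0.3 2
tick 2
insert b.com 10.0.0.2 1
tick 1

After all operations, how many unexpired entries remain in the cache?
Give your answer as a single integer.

Op 1: tick 1 -> clock=1.
Op 2: tick 1 -> clock=2.
Op 3: insert c.com -> 10.0.0.3 (expiry=2+3=5). clock=2
Op 4: insert c.com -> 10.0.0.3 (expiry=2+2=4). clock=2
Op 5: tick 2 -> clock=4. purged={c.com}
Op 6: insert b.com -> 10.0.0.2 (expiry=4+1=5). clock=4
Op 7: tick 1 -> clock=5. purged={b.com}
Final cache (unexpired): {} -> size=0

Answer: 0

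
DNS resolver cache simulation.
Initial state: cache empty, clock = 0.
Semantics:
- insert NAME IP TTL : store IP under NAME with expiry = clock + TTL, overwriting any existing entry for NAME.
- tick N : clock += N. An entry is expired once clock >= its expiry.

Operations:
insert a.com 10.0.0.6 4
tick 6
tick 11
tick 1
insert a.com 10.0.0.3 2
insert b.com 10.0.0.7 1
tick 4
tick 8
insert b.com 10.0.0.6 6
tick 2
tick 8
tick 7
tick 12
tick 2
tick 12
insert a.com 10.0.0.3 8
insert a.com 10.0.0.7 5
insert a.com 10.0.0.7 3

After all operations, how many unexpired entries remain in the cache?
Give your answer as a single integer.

Op 1: insert a.com -> 10.0.0.6 (expiry=0+4=4). clock=0
Op 2: tick 6 -> clock=6. purged={a.com}
Op 3: tick 11 -> clock=17.
Op 4: tick 1 -> clock=18.
Op 5: insert a.com -> 10.0.0.3 (expiry=18+2=20). clock=18
Op 6: insert b.com -> 10.0.0.7 (expiry=18+1=19). clock=18
Op 7: tick 4 -> clock=22. purged={a.com,b.com}
Op 8: tick 8 -> clock=30.
Op 9: insert b.com -> 10.0.0.6 (expiry=30+6=36). clock=30
Op 10: tick 2 -> clock=32.
Op 11: tick 8 -> clock=40. purged={b.com}
Op 12: tick 7 -> clock=47.
Op 13: tick 12 -> clock=59.
Op 14: tick 2 -> clock=61.
Op 15: tick 12 -> clock=73.
Op 16: insert a.com -> 10.0.0.3 (expiry=73+8=81). clock=73
Op 17: insert a.com -> 10.0.0.7 (expiry=73+5=78). clock=73
Op 18: insert a.com -> 10.0.0.7 (expiry=73+3=76). clock=73
Final cache (unexpired): {a.com} -> size=1

Answer: 1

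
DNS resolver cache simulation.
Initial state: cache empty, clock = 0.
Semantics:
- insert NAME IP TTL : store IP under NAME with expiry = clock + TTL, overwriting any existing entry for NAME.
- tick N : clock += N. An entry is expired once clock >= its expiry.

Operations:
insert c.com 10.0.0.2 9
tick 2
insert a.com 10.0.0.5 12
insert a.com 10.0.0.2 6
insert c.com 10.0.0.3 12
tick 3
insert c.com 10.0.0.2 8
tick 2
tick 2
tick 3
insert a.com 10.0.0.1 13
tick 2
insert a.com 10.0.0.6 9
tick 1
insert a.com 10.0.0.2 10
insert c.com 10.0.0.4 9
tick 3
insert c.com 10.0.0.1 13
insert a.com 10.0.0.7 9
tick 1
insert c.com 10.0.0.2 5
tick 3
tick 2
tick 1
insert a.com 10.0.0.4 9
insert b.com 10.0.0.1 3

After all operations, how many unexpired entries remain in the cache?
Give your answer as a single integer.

Op 1: insert c.com -> 10.0.0.2 (expiry=0+9=9). clock=0
Op 2: tick 2 -> clock=2.
Op 3: insert a.com -> 10.0.0.5 (expiry=2+12=14). clock=2
Op 4: insert a.com -> 10.0.0.2 (expiry=2+6=8). clock=2
Op 5: insert c.com -> 10.0.0.3 (expiry=2+12=14). clock=2
Op 6: tick 3 -> clock=5.
Op 7: insert c.com -> 10.0.0.2 (expiry=5+8=13). clock=5
Op 8: tick 2 -> clock=7.
Op 9: tick 2 -> clock=9. purged={a.com}
Op 10: tick 3 -> clock=12.
Op 11: insert a.com -> 10.0.0.1 (expiry=12+13=25). clock=12
Op 12: tick 2 -> clock=14. purged={c.com}
Op 13: insert a.com -> 10.0.0.6 (expiry=14+9=23). clock=14
Op 14: tick 1 -> clock=15.
Op 15: insert a.com -> 10.0.0.2 (expiry=15+10=25). clock=15
Op 16: insert c.com -> 10.0.0.4 (expiry=15+9=24). clock=15
Op 17: tick 3 -> clock=18.
Op 18: insert c.com -> 10.0.0.1 (expiry=18+13=31). clock=18
Op 19: insert a.com -> 10.0.0.7 (expiry=18+9=27). clock=18
Op 20: tick 1 -> clock=19.
Op 21: insert c.com -> 10.0.0.2 (expiry=19+5=24). clock=19
Op 22: tick 3 -> clock=22.
Op 23: tick 2 -> clock=24. purged={c.com}
Op 24: tick 1 -> clock=25.
Op 25: insert a.com -> 10.0.0.4 (expiry=25+9=34). clock=25
Op 26: insert b.com -> 10.0.0.1 (expiry=25+3=28). clock=25
Final cache (unexpired): {a.com,b.com} -> size=2

Answer: 2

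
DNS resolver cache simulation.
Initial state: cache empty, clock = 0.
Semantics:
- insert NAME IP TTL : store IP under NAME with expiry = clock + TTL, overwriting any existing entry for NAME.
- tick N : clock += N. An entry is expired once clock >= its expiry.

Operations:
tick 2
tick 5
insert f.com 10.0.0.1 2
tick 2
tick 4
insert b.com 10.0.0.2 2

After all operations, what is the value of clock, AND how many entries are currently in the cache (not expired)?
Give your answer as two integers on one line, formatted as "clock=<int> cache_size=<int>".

Op 1: tick 2 -> clock=2.
Op 2: tick 5 -> clock=7.
Op 3: insert f.com -> 10.0.0.1 (expiry=7+2=9). clock=7
Op 4: tick 2 -> clock=9. purged={f.com}
Op 5: tick 4 -> clock=13.
Op 6: insert b.com -> 10.0.0.2 (expiry=13+2=15). clock=13
Final clock = 13
Final cache (unexpired): {b.com} -> size=1

Answer: clock=13 cache_size=1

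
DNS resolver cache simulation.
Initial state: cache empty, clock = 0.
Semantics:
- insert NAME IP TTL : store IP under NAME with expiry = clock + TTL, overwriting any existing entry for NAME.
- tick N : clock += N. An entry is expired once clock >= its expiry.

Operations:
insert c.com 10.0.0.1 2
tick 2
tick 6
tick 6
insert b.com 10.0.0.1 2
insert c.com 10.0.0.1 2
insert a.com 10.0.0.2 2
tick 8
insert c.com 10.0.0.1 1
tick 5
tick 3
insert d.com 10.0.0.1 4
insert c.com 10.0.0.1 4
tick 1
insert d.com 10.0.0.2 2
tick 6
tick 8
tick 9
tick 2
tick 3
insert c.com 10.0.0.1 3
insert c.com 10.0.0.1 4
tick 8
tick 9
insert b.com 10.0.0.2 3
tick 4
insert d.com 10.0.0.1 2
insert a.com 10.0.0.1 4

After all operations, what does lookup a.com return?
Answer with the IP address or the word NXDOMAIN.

Answer: 10.0.0.1

Derivation:
Op 1: insert c.com -> 10.0.0.1 (expiry=0+2=2). clock=0
Op 2: tick 2 -> clock=2. purged={c.com}
Op 3: tick 6 -> clock=8.
Op 4: tick 6 -> clock=14.
Op 5: insert b.com -> 10.0.0.1 (expiry=14+2=16). clock=14
Op 6: insert c.com -> 10.0.0.1 (expiry=14+2=16). clock=14
Op 7: insert a.com -> 10.0.0.2 (expiry=14+2=16). clock=14
Op 8: tick 8 -> clock=22. purged={a.com,b.com,c.com}
Op 9: insert c.com -> 10.0.0.1 (expiry=22+1=23). clock=22
Op 10: tick 5 -> clock=27. purged={c.com}
Op 11: tick 3 -> clock=30.
Op 12: insert d.com -> 10.0.0.1 (expiry=30+4=34). clock=30
Op 13: insert c.com -> 10.0.0.1 (expiry=30+4=34). clock=30
Op 14: tick 1 -> clock=31.
Op 15: insert d.com -> 10.0.0.2 (expiry=31+2=33). clock=31
Op 16: tick 6 -> clock=37. purged={c.com,d.com}
Op 17: tick 8 -> clock=45.
Op 18: tick 9 -> clock=54.
Op 19: tick 2 -> clock=56.
Op 20: tick 3 -> clock=59.
Op 21: insert c.com -> 10.0.0.1 (expiry=59+3=62). clock=59
Op 22: insert c.com -> 10.0.0.1 (expiry=59+4=63). clock=59
Op 23: tick 8 -> clock=67. purged={c.com}
Op 24: tick 9 -> clock=76.
Op 25: insert b.com -> 10.0.0.2 (expiry=76+3=79). clock=76
Op 26: tick 4 -> clock=80. purged={b.com}
Op 27: insert d.com -> 10.0.0.1 (expiry=80+2=82). clock=80
Op 28: insert a.com -> 10.0.0.1 (expiry=80+4=84). clock=80
lookup a.com: present, ip=10.0.0.1 expiry=84 > clock=80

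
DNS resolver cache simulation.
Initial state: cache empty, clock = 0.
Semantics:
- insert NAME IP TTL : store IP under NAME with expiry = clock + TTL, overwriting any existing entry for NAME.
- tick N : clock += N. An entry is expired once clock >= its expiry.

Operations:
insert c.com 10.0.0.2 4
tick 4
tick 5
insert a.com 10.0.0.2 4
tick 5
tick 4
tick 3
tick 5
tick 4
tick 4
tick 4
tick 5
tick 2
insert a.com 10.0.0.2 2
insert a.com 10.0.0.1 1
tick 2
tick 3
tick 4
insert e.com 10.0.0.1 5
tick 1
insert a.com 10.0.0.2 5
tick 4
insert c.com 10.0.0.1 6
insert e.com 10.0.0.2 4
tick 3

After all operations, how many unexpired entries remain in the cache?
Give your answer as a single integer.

Op 1: insert c.com -> 10.0.0.2 (expiry=0+4=4). clock=0
Op 2: tick 4 -> clock=4. purged={c.com}
Op 3: tick 5 -> clock=9.
Op 4: insert a.com -> 10.0.0.2 (expiry=9+4=13). clock=9
Op 5: tick 5 -> clock=14. purged={a.com}
Op 6: tick 4 -> clock=18.
Op 7: tick 3 -> clock=21.
Op 8: tick 5 -> clock=26.
Op 9: tick 4 -> clock=30.
Op 10: tick 4 -> clock=34.
Op 11: tick 4 -> clock=38.
Op 12: tick 5 -> clock=43.
Op 13: tick 2 -> clock=45.
Op 14: insert a.com -> 10.0.0.2 (expiry=45+2=47). clock=45
Op 15: insert a.com -> 10.0.0.1 (expiry=45+1=46). clock=45
Op 16: tick 2 -> clock=47. purged={a.com}
Op 17: tick 3 -> clock=50.
Op 18: tick 4 -> clock=54.
Op 19: insert e.com -> 10.0.0.1 (expiry=54+5=59). clock=54
Op 20: tick 1 -> clock=55.
Op 21: insert a.com -> 10.0.0.2 (expiry=55+5=60). clock=55
Op 22: tick 4 -> clock=59. purged={e.com}
Op 23: insert c.com -> 10.0.0.1 (expiry=59+6=65). clock=59
Op 24: insert e.com -> 10.0.0.2 (expiry=59+4=63). clock=59
Op 25: tick 3 -> clock=62. purged={a.com}
Final cache (unexpired): {c.com,e.com} -> size=2

Answer: 2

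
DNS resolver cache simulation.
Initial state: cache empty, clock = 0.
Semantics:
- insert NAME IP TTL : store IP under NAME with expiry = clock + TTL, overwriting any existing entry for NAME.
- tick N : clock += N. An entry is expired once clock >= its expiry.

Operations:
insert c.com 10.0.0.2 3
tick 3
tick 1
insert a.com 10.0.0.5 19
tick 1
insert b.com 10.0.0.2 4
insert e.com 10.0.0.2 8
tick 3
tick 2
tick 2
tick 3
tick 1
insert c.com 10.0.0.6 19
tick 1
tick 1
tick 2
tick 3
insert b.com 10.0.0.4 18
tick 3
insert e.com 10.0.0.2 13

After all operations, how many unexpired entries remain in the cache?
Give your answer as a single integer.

Op 1: insert c.com -> 10.0.0.2 (expiry=0+3=3). clock=0
Op 2: tick 3 -> clock=3. purged={c.com}
Op 3: tick 1 -> clock=4.
Op 4: insert a.com -> 10.0.0.5 (expiry=4+19=23). clock=4
Op 5: tick 1 -> clock=5.
Op 6: insert b.com -> 10.0.0.2 (expiry=5+4=9). clock=5
Op 7: insert e.com -> 10.0.0.2 (expiry=5+8=13). clock=5
Op 8: tick 3 -> clock=8.
Op 9: tick 2 -> clock=10. purged={b.com}
Op 10: tick 2 -> clock=12.
Op 11: tick 3 -> clock=15. purged={e.com}
Op 12: tick 1 -> clock=16.
Op 13: insert c.com -> 10.0.0.6 (expiry=16+19=35). clock=16
Op 14: tick 1 -> clock=17.
Op 15: tick 1 -> clock=18.
Op 16: tick 2 -> clock=20.
Op 17: tick 3 -> clock=23. purged={a.com}
Op 18: insert b.com -> 10.0.0.4 (expiry=23+18=41). clock=23
Op 19: tick 3 -> clock=26.
Op 20: insert e.com -> 10.0.0.2 (expiry=26+13=39). clock=26
Final cache (unexpired): {b.com,c.com,e.com} -> size=3

Answer: 3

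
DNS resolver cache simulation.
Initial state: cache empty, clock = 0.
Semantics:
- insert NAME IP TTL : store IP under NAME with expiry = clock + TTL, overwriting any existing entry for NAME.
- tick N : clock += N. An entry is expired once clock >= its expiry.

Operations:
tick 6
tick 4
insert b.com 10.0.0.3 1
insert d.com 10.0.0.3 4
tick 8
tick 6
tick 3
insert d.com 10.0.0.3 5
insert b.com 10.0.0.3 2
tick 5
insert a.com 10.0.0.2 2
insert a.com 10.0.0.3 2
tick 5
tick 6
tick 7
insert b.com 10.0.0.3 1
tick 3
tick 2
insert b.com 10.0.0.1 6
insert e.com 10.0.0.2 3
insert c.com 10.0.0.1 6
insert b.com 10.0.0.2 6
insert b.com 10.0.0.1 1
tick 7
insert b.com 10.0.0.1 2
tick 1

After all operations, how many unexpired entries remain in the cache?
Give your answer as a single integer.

Answer: 1

Derivation:
Op 1: tick 6 -> clock=6.
Op 2: tick 4 -> clock=10.
Op 3: insert b.com -> 10.0.0.3 (expiry=10+1=11). clock=10
Op 4: insert d.com -> 10.0.0.3 (expiry=10+4=14). clock=10
Op 5: tick 8 -> clock=18. purged={b.com,d.com}
Op 6: tick 6 -> clock=24.
Op 7: tick 3 -> clock=27.
Op 8: insert d.com -> 10.0.0.3 (expiry=27+5=32). clock=27
Op 9: insert b.com -> 10.0.0.3 (expiry=27+2=29). clock=27
Op 10: tick 5 -> clock=32. purged={b.com,d.com}
Op 11: insert a.com -> 10.0.0.2 (expiry=32+2=34). clock=32
Op 12: insert a.com -> 10.0.0.3 (expiry=32+2=34). clock=32
Op 13: tick 5 -> clock=37. purged={a.com}
Op 14: tick 6 -> clock=43.
Op 15: tick 7 -> clock=50.
Op 16: insert b.com -> 10.0.0.3 (expiry=50+1=51). clock=50
Op 17: tick 3 -> clock=53. purged={b.com}
Op 18: tick 2 -> clock=55.
Op 19: insert b.com -> 10.0.0.1 (expiry=55+6=61). clock=55
Op 20: insert e.com -> 10.0.0.2 (expiry=55+3=58). clock=55
Op 21: insert c.com -> 10.0.0.1 (expiry=55+6=61). clock=55
Op 22: insert b.com -> 10.0.0.2 (expiry=55+6=61). clock=55
Op 23: insert b.com -> 10.0.0.1 (expiry=55+1=56). clock=55
Op 24: tick 7 -> clock=62. purged={b.com,c.com,e.com}
Op 25: insert b.com -> 10.0.0.1 (expiry=62+2=64). clock=62
Op 26: tick 1 -> clock=63.
Final cache (unexpired): {b.com} -> size=1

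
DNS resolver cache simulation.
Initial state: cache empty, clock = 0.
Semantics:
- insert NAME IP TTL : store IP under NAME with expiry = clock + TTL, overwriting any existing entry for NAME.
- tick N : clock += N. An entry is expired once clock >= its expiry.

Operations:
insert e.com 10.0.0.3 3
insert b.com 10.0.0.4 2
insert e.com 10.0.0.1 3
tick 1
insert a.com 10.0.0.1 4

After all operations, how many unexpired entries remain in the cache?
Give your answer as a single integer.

Answer: 3

Derivation:
Op 1: insert e.com -> 10.0.0.3 (expiry=0+3=3). clock=0
Op 2: insert b.com -> 10.0.0.4 (expiry=0+2=2). clock=0
Op 3: insert e.com -> 10.0.0.1 (expiry=0+3=3). clock=0
Op 4: tick 1 -> clock=1.
Op 5: insert a.com -> 10.0.0.1 (expiry=1+4=5). clock=1
Final cache (unexpired): {a.com,b.com,e.com} -> size=3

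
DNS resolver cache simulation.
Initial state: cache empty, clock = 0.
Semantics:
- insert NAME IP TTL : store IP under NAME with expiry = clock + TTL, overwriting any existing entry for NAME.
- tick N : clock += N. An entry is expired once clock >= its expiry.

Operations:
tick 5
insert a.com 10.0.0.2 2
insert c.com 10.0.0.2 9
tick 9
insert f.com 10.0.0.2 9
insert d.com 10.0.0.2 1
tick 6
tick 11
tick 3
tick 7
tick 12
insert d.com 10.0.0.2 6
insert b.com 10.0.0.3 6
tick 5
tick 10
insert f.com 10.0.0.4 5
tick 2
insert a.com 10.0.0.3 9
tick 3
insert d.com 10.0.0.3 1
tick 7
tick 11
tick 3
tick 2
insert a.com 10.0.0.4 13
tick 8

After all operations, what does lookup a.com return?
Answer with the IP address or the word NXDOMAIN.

Answer: 10.0.0.4

Derivation:
Op 1: tick 5 -> clock=5.
Op 2: insert a.com -> 10.0.0.2 (expiry=5+2=7). clock=5
Op 3: insert c.com -> 10.0.0.2 (expiry=5+9=14). clock=5
Op 4: tick 9 -> clock=14. purged={a.com,c.com}
Op 5: insert f.com -> 10.0.0.2 (expiry=14+9=23). clock=14
Op 6: insert d.com -> 10.0.0.2 (expiry=14+1=15). clock=14
Op 7: tick 6 -> clock=20. purged={d.com}
Op 8: tick 11 -> clock=31. purged={f.com}
Op 9: tick 3 -> clock=34.
Op 10: tick 7 -> clock=41.
Op 11: tick 12 -> clock=53.
Op 12: insert d.com -> 10.0.0.2 (expiry=53+6=59). clock=53
Op 13: insert b.com -> 10.0.0.3 (expiry=53+6=59). clock=53
Op 14: tick 5 -> clock=58.
Op 15: tick 10 -> clock=68. purged={b.com,d.com}
Op 16: insert f.com -> 10.0.0.4 (expiry=68+5=73). clock=68
Op 17: tick 2 -> clock=70.
Op 18: insert a.com -> 10.0.0.3 (expiry=70+9=79). clock=70
Op 19: tick 3 -> clock=73. purged={f.com}
Op 20: insert d.com -> 10.0.0.3 (expiry=73+1=74). clock=73
Op 21: tick 7 -> clock=80. purged={a.com,d.com}
Op 22: tick 11 -> clock=91.
Op 23: tick 3 -> clock=94.
Op 24: tick 2 -> clock=96.
Op 25: insert a.com -> 10.0.0.4 (expiry=96+13=109). clock=96
Op 26: tick 8 -> clock=104.
lookup a.com: present, ip=10.0.0.4 expiry=109 > clock=104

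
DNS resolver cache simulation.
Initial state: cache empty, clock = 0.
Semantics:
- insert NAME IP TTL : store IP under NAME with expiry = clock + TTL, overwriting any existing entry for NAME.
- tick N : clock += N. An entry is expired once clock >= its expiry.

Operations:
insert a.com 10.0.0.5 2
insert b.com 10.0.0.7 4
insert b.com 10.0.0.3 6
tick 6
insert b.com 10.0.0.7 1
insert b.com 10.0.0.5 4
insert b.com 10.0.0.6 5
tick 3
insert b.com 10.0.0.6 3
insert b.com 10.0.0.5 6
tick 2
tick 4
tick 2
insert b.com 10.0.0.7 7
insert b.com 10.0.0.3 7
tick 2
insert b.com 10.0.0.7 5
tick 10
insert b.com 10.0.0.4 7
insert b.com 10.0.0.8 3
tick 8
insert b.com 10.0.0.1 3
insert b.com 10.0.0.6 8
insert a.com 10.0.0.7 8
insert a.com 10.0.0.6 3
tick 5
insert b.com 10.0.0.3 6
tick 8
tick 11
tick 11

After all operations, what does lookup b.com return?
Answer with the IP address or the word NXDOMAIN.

Answer: NXDOMAIN

Derivation:
Op 1: insert a.com -> 10.0.0.5 (expiry=0+2=2). clock=0
Op 2: insert b.com -> 10.0.0.7 (expiry=0+4=4). clock=0
Op 3: insert b.com -> 10.0.0.3 (expiry=0+6=6). clock=0
Op 4: tick 6 -> clock=6. purged={a.com,b.com}
Op 5: insert b.com -> 10.0.0.7 (expiry=6+1=7). clock=6
Op 6: insert b.com -> 10.0.0.5 (expiry=6+4=10). clock=6
Op 7: insert b.com -> 10.0.0.6 (expiry=6+5=11). clock=6
Op 8: tick 3 -> clock=9.
Op 9: insert b.com -> 10.0.0.6 (expiry=9+3=12). clock=9
Op 10: insert b.com -> 10.0.0.5 (expiry=9+6=15). clock=9
Op 11: tick 2 -> clock=11.
Op 12: tick 4 -> clock=15. purged={b.com}
Op 13: tick 2 -> clock=17.
Op 14: insert b.com -> 10.0.0.7 (expiry=17+7=24). clock=17
Op 15: insert b.com -> 10.0.0.3 (expiry=17+7=24). clock=17
Op 16: tick 2 -> clock=19.
Op 17: insert b.com -> 10.0.0.7 (expiry=19+5=24). clock=19
Op 18: tick 10 -> clock=29. purged={b.com}
Op 19: insert b.com -> 10.0.0.4 (expiry=29+7=36). clock=29
Op 20: insert b.com -> 10.0.0.8 (expiry=29+3=32). clock=29
Op 21: tick 8 -> clock=37. purged={b.com}
Op 22: insert b.com -> 10.0.0.1 (expiry=37+3=40). clock=37
Op 23: insert b.com -> 10.0.0.6 (expiry=37+8=45). clock=37
Op 24: insert a.com -> 10.0.0.7 (expiry=37+8=45). clock=37
Op 25: insert a.com -> 10.0.0.6 (expiry=37+3=40). clock=37
Op 26: tick 5 -> clock=42. purged={a.com}
Op 27: insert b.com -> 10.0.0.3 (expiry=42+6=48). clock=42
Op 28: tick 8 -> clock=50. purged={b.com}
Op 29: tick 11 -> clock=61.
Op 30: tick 11 -> clock=72.
lookup b.com: not in cache (expired or never inserted)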